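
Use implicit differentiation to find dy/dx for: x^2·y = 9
Differentiate the relation implicitly: treat y = y(x) and apply the chain rule, so every y-derivative picks up a y' = dy/dx factor.

With everything moved to the left-hand side, differentiate term by term:
  d/dx[x^2y] = x^2·y' + 2xy
  d/dx[-9] = 0

Separating the contributions that come from x directly and those that come through y:
  without y':      2xy
  multiplying y':  x^2

so (2xy) + (x^2)·y' = 0, and therefore
  dy/dx = -(2xy)/(x^2) = -2y/x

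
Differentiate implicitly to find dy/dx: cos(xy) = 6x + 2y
Apply d/dx to both sides, remembering that y depends on x. Each occurrence of y therefore brings in a y' = dy/dx via the chain rule.

With F(x, y) equal to the left-hand side minus the right, differentiate F term by term:
  d/dx[-6x] = -6
  d/dx[-2y] = -2·y'
  d/dx[cos(xy)] = -(x·y' + y)·sin(xy)
Adding these up, d/dx[F] = 0 becomes
  (-y·sin(xy) - 6) + (-x·sin(xy) - 2)·y' = 0,
so isolating y',
  dy/dx = -(-y·sin(xy) - 6)/(-x·sin(xy) - 2) = -(y·sin(xy) + 6)/(x·sin(xy) + 2)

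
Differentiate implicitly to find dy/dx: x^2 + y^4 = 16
Differentiate the relation implicitly: treat y = y(x) and apply the chain rule, so every y-derivative picks up a y' = dy/dx factor.

With everything moved to the left-hand side, differentiate term by term:
  d/dx[x^2] = 2x
  d/dx[y^4] = 4y^3·y'
  d/dx[-16] = 0

Separating the contributions that come from x directly and those that come through y:
  without y':      2x
  multiplying y':  4y^3

so (2x) + (4y^3)·y' = 0, and therefore
  dy/dx = -(2x)/(4y^3) = -x/(2y^3)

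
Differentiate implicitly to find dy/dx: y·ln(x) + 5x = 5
Differentiate both sides with respect to x, treating y as y(x). By the chain rule, any term containing y contributes a factor of y' = dy/dx when we differentiate it.

Move every term to one side and write the relation as F(x, y) = 0. Term by term,
  d/dx[5x] = 5
  d/dx[y·ln(x)] = y'·ln(x) + y/x
  d/dx[-5] = 0

The pieces without y' make up ∂F/∂x and the coefficient of y' is ∂F/∂y:
  ∂F/∂x = 5 + y/x,
  ∂F/∂y = ln(x).

Since d/dx[F] = ∂F/∂x + (∂F/∂y)·y' = 0, solve for y':
  (∂F/∂y)·y' = -∂F/∂x
  dy/dx = -(∂F/∂x)/(∂F/∂y) = -(5 + y/x)/(ln(x))
        = -((5x + y)/x)/(ln(x)) = (-5x - y)/(x·ln(x))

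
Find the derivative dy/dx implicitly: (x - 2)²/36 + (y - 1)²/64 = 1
Take d/dx of both sides. Since y is implicitly a function of x, the chain rule attaches a y' = dy/dx factor whenever we differentiate through y.

Set F(x, y) = (left side) − (right side), so the curve is F = 0. Differentiating each term of F:
  d/dx[(x - 2)^2/36] = x/18 - 1/9
  d/dx[(y - 1)^2/64] = y'(y - 1)/32
  d/dx[-1] = 0

Collecting, the y'-free part is the partial derivative in x and the y' coefficient is the partial derivative in y:
  ∂F/∂x = x/18 - 1/9
  ∂F/∂y = y/32 - 1/32

so d/dx[F(x, y(x))] = ∂F/∂x + (∂F/∂y)·y' = 0. Rearranging,
  dy/dx = -(∂F/∂x)/(∂F/∂y) = -(x/18 - 1/9)/(y/32 - 1/32)
        = -((x - 2)/18)/((y - 1)/32) = 16(2 - x)/(9(y - 1))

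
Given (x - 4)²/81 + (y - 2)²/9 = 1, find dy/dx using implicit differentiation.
Take d/dx of both sides. Since y is implicitly a function of x, the chain rule attaches a y' = dy/dx factor whenever we differentiate through y.

Set F(x, y) = (left side) − (right side), so the curve is F = 0. Differentiating each term of F:
  d/dx[(x - 4)^2/81] = 2x/81 - 8/81
  d/dx[(y - 2)^2/9] = 2·y'(y - 2)/9
  d/dx[-1] = 0

Collecting, the y'-free part is the partial derivative in x and the y' coefficient is the partial derivative in y:
  ∂F/∂x = 2x/81 - 8/81
  ∂F/∂y = 2y/9 - 4/9

so d/dx[F(x, y(x))] = ∂F/∂x + (∂F/∂y)·y' = 0. Rearranging,
  dy/dx = -(∂F/∂x)/(∂F/∂y) = -(2x/81 - 8/81)/(2y/9 - 4/9)
        = -(2(x - 4)/81)/(2(y - 2)/9) = (4 - x)/(9(y - 2))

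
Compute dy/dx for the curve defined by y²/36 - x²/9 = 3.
Differentiate both sides with respect to x, treating y as y(x). By the chain rule, any term containing y contributes a factor of y' = dy/dx when we differentiate it.

Move every term to one side and write the relation as F(x, y) = 0. Term by term,
  d/dx[-x^2/9] = -2x/9
  d/dx[y^2/36] = y·y'/18
  d/dx[-3] = 0

The pieces without y' make up ∂F/∂x and the coefficient of y' is ∂F/∂y:
  ∂F/∂x = -2x/9,
  ∂F/∂y = y/18.

Since d/dx[F] = ∂F/∂x + (∂F/∂y)·y' = 0, solve for y':
  (∂F/∂y)·y' = -∂F/∂x
  dy/dx = -(∂F/∂x)/(∂F/∂y) = -(-2x/9)/(y/18) = 4x/y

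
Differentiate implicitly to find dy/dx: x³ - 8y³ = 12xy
Differentiate both sides with respect to x, treating y as y(x). By the chain rule, any term containing y contributes a factor of y' = dy/dx when we differentiate it.

Move every term to one side and write the relation as F(x, y) = 0. Term by term,
  d/dx[x^3] = 3x^2
  d/dx[-12xy] = -12x·y' - 12y
  d/dx[-8y^3] = -24y^2·y'

The pieces without y' make up ∂F/∂x and the coefficient of y' is ∂F/∂y:
  ∂F/∂x = 3x^2 - 12y,
  ∂F/∂y = -12x - 24y^2.

Since d/dx[F] = ∂F/∂x + (∂F/∂y)·y' = 0, solve for y':
  (∂F/∂y)·y' = -∂F/∂x
  dy/dx = -(∂F/∂x)/(∂F/∂y) = -(3x^2 - 12y)/(-12x - 24y^2) = (x^2/4 - y)/(x + 2y^2)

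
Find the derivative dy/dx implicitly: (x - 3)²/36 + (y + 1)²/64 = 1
Apply d/dx to both sides, remembering that y depends on x. Each occurrence of y therefore brings in a y' = dy/dx via the chain rule.

With F(x, y) equal to the left-hand side minus the right, differentiate F term by term:
  d/dx[(x - 3)^2/36] = x/18 - 1/6
  d/dx[(y + 1)^2/64] = y'(y + 1)/32
  d/dx[-1] = 0
Adding these up, d/dx[F] = 0 becomes
  (x/18 - 1/6) + (y/32 + 1/32)·y' = 0,
so isolating y',
  dy/dx = -(x/18 - 1/6)/(y/32 + 1/32)
        = -((x - 3)/18)/((y + 1)/32) = 16(3 - x)/(9(y + 1))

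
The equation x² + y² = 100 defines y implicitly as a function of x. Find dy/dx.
Differentiate the relation implicitly: treat y = y(x) and apply the chain rule, so every y-derivative picks up a y' = dy/dx factor.

With everything moved to the left-hand side, differentiate term by term:
  d/dx[x^2] = 2x
  d/dx[y^2] = 2y·y'
  d/dx[-100] = 0

Separating the contributions that come from x directly and those that come through y:
  without y':      2x
  multiplying y':  2y

so (2x) + (2y)·y' = 0, and therefore
  dy/dx = -(2x)/(2y) = -x/y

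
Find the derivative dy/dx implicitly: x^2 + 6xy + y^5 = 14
Apply d/dx to both sides, remembering that y depends on x. Each occurrence of y therefore brings in a y' = dy/dx via the chain rule.

With F(x, y) equal to the left-hand side minus the right, differentiate F term by term:
  d/dx[x^2] = 2x
  d/dx[6xy] = 6x·y' + 6y
  d/dx[y^5] = 5y^4·y'
  d/dx[-14] = 0
Adding these up, d/dx[F] = 0 becomes
  (2x + 6y) + (6x + 5y^4)·y' = 0,
so isolating y',
  dy/dx = -(2x + 6y)/(6x + 5y^4) = 2(-x - 3y)/(6x + 5y^4)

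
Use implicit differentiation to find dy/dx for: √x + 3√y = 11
Take d/dx of both sides. Since y is implicitly a function of x, the chain rule attaches a y' = dy/dx factor whenever we differentiate through y.

Set F(x, y) = (left side) − (right side), so the curve is F = 0. Differentiating each term of F:
  d/dx[√(x)] = 1/(2√(x))
  d/dx[3√(y)] = 3·y'/(2√(y))
  d/dx[-11] = 0

Collecting, the y'-free part is the partial derivative in x and the y' coefficient is the partial derivative in y:
  ∂F/∂x = 1/(2√(x))
  ∂F/∂y = 3/(2√(y))

so d/dx[F(x, y(x))] = ∂F/∂x + (∂F/∂y)·y' = 0. Rearranging,
  dy/dx = -(∂F/∂x)/(∂F/∂y) = -(1/(2√(x)))/(3/(2√(y))) = -√(y)/(3√(x))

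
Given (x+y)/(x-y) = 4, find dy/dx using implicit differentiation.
Differentiate the relation implicitly: treat y = y(x) and apply the chain rule, so every y-derivative picks up a y' = dy/dx factor.

With everything moved to the left-hand side, differentiate term by term:
  d/dx[(x + y)/(x - y)] = (y' + 1)/(x - y) + (x + y)(y' - 1)/(x - y)^2
  d/dx[-4] = 0

Separating the contributions that come from x directly and those that come through y:
  without y':      1/(x - y) - (x + y)/(x - y)^2
  multiplying y':  1/(x - y) + (x + y)/(x - y)^2

so (1/(x - y) - (x + y)/(x - y)^2) + (1/(x - y) + (x + y)/(x - y)^2)·y' = 0, and therefore
  dy/dx = -(1/(x - y) - (x + y)/(x - y)^2)/(1/(x - y) + (x + y)/(x - y)^2)
        = -(-2y/(x - y)^2)/(2x/(x - y)^2) = y/x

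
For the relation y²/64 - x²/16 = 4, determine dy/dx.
Apply d/dx to both sides, remembering that y depends on x. Each occurrence of y therefore brings in a y' = dy/dx via the chain rule.

With F(x, y) equal to the left-hand side minus the right, differentiate F term by term:
  d/dx[-x^2/16] = -x/8
  d/dx[y^2/64] = y·y'/32
  d/dx[-4] = 0
Adding these up, d/dx[F] = 0 becomes
  (-x/8) + (y/32)·y' = 0,
so isolating y',
  dy/dx = -(-x/8)/(y/32) = 4x/y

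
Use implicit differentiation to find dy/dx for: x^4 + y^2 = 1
Apply d/dx to both sides, remembering that y depends on x. Each occurrence of y therefore brings in a y' = dy/dx via the chain rule.

With F(x, y) equal to the left-hand side minus the right, differentiate F term by term:
  d/dx[x^4] = 4x^3
  d/dx[y^2] = 2y·y'
  d/dx[-1] = 0
Adding these up, d/dx[F] = 0 becomes
  (4x^3) + (2y)·y' = 0,
so isolating y',
  dy/dx = -(4x^3)/(2y) = -2x^3/y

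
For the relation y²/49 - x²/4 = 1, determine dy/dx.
Take d/dx of both sides. Since y is implicitly a function of x, the chain rule attaches a y' = dy/dx factor whenever we differentiate through y.

Set F(x, y) = (left side) − (right side), so the curve is F = 0. Differentiating each term of F:
  d/dx[-x^2/4] = -x/2
  d/dx[y^2/49] = 2y·y'/49
  d/dx[-1] = 0

Collecting, the y'-free part is the partial derivative in x and the y' coefficient is the partial derivative in y:
  ∂F/∂x = -x/2
  ∂F/∂y = 2y/49

so d/dx[F(x, y(x))] = ∂F/∂x + (∂F/∂y)·y' = 0. Rearranging,
  dy/dx = -(∂F/∂x)/(∂F/∂y) = -(-x/2)/(2y/49) = 49x/(4y)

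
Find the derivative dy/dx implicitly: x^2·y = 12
Take d/dx of both sides. Since y is implicitly a function of x, the chain rule attaches a y' = dy/dx factor whenever we differentiate through y.

Set F(x, y) = (left side) − (right side), so the curve is F = 0. Differentiating each term of F:
  d/dx[x^2y] = x^2·y' + 2xy
  d/dx[-12] = 0

Collecting, the y'-free part is the partial derivative in x and the y' coefficient is the partial derivative in y:
  ∂F/∂x = 2xy
  ∂F/∂y = x^2

so d/dx[F(x, y(x))] = ∂F/∂x + (∂F/∂y)·y' = 0. Rearranging,
  dy/dx = -(∂F/∂x)/(∂F/∂y) = -(2xy)/(x^2) = -2y/x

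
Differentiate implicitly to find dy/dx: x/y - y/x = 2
Differentiate the relation implicitly: treat y = y(x) and apply the chain rule, so every y-derivative picks up a y' = dy/dx factor.

With everything moved to the left-hand side, differentiate term by term:
  d/dx[x/y] = -x·y'/y^2 + 1/y
  d/dx[-y/x] = -y'/x + y/x^2
  d/dx[-2] = 0

Separating the contributions that come from x directly and those that come through y:
  without y':      1/y + y/x^2
  multiplying y':  -x/y^2 - 1/x

so (1/y + y/x^2) + (-x/y^2 - 1/x)·y' = 0, and therefore
  dy/dx = -(1/y + y/x^2)/(-x/y^2 - 1/x)
        = -((x^2 + y^2)/(x^2y))/(-(x^2 + y^2)/(xy^2)) = y/x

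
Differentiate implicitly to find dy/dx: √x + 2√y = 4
Differentiate both sides with respect to x, treating y as y(x). By the chain rule, any term containing y contributes a factor of y' = dy/dx when we differentiate it.

Move every term to one side and write the relation as F(x, y) = 0. Term by term,
  d/dx[√(x)] = 1/(2√(x))
  d/dx[2√(y)] = y'/√(y)
  d/dx[-4] = 0

The pieces without y' make up ∂F/∂x and the coefficient of y' is ∂F/∂y:
  ∂F/∂x = 1/(2√(x)),
  ∂F/∂y = 1/√(y).

Since d/dx[F] = ∂F/∂x + (∂F/∂y)·y' = 0, solve for y':
  (∂F/∂y)·y' = -∂F/∂x
  dy/dx = -(∂F/∂x)/(∂F/∂y) = -(1/(2√(x)))/(1/√(y)) = -√(y)/(2√(x))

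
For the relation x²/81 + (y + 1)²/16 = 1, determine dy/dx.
Differentiate both sides with respect to x, treating y as y(x). By the chain rule, any term containing y contributes a factor of y' = dy/dx when we differentiate it.

Move every term to one side and write the relation as F(x, y) = 0. Term by term,
  d/dx[x^2/81] = 2x/81
  d/dx[(y + 1)^2/16] = y'(y + 1)/8
  d/dx[-1] = 0

The pieces without y' make up ∂F/∂x and the coefficient of y' is ∂F/∂y:
  ∂F/∂x = 2x/81,
  ∂F/∂y = y/8 + 1/8.

Since d/dx[F] = ∂F/∂x + (∂F/∂y)·y' = 0, solve for y':
  (∂F/∂y)·y' = -∂F/∂x
  dy/dx = -(∂F/∂x)/(∂F/∂y) = -(2x/81)/(y/8 + 1/8)
        = -(2x/81)/((y + 1)/8) = -16x/(81y + 81)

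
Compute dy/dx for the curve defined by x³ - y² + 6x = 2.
Apply d/dx to both sides, remembering that y depends on x. Each occurrence of y therefore brings in a y' = dy/dx via the chain rule.

With F(x, y) equal to the left-hand side minus the right, differentiate F term by term:
  d/dx[x^3] = 3x^2
  d/dx[6x] = 6
  d/dx[-y^2] = -2y·y'
  d/dx[-2] = 0
Adding these up, d/dx[F] = 0 becomes
  (3x^2 + 6) + (-2y)·y' = 0,
so isolating y',
  dy/dx = -(3x^2 + 6)/(-2y) = 3(x^2 + 2)/(2y)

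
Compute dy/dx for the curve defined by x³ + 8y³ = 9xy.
Take d/dx of both sides. Since y is implicitly a function of x, the chain rule attaches a y' = dy/dx factor whenever we differentiate through y.

Set F(x, y) = (left side) − (right side), so the curve is F = 0. Differentiating each term of F:
  d/dx[x^3] = 3x^2
  d/dx[-9xy] = -9x·y' - 9y
  d/dx[8y^3] = 24y^2·y'

Collecting, the y'-free part is the partial derivative in x and the y' coefficient is the partial derivative in y:
  ∂F/∂x = 3x^2 - 9y
  ∂F/∂y = -9x + 24y^2

so d/dx[F(x, y(x))] = ∂F/∂x + (∂F/∂y)·y' = 0. Rearranging,
  dy/dx = -(∂F/∂x)/(∂F/∂y) = -(3x^2 - 9y)/(-9x + 24y^2) = (x^2 - 3y)/(3x - 8y^2)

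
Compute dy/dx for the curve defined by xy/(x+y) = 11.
Differentiate the relation implicitly: treat y = y(x) and apply the chain rule, so every y-derivative picks up a y' = dy/dx factor.

With everything moved to the left-hand side, differentiate term by term:
  d/dx[xy/(x + y)] = xy(-y' - 1)/(x + y)^2 + x·y'/(x + y) + y/(x + y)
  d/dx[-11] = 0

Separating the contributions that come from x directly and those that come through y:
  without y':      -xy/(x + y)^2 + y/(x + y)
  multiplying y':  -xy/(x + y)^2 + x/(x + y)

so (-xy/(x + y)^2 + y/(x + y)) + (-xy/(x + y)^2 + x/(x + y))·y' = 0, and therefore
  dy/dx = -(-xy/(x + y)^2 + y/(x + y))/(-xy/(x + y)^2 + x/(x + y))
        = -(y^2/(x + y)^2)/(x^2/(x + y)^2) = -y^2/x^2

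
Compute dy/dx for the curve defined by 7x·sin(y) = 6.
Differentiate the relation implicitly: treat y = y(x) and apply the chain rule, so every y-derivative picks up a y' = dy/dx factor.

With everything moved to the left-hand side, differentiate term by term:
  d/dx[7x·sin(y)] = 7x·y'·cos(y) + 7sin(y)
  d/dx[-6] = 0

Separating the contributions that come from x directly and those that come through y:
  without y':      7sin(y)
  multiplying y':  7x·cos(y)

so (7sin(y)) + (7x·cos(y))·y' = 0, and therefore
  dy/dx = -(7sin(y))/(7x·cos(y)) = -tan(y)/x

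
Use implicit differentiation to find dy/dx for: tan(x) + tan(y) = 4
Take d/dx of both sides. Since y is implicitly a function of x, the chain rule attaches a y' = dy/dx factor whenever we differentiate through y.

Set F(x, y) = (left side) − (right side), so the curve is F = 0. Differentiating each term of F:
  d/dx[tan(x)] = tan(x)^2 + 1
  d/dx[tan(y)] = y'(tan(y)^2 + 1)
  d/dx[-4] = 0

Collecting, the y'-free part is the partial derivative in x and the y' coefficient is the partial derivative in y:
  ∂F/∂x = tan(x)^2 + 1
  ∂F/∂y = tan(y)^2 + 1

so d/dx[F(x, y(x))] = ∂F/∂x + (∂F/∂y)·y' = 0. Rearranging,
  dy/dx = -(∂F/∂x)/(∂F/∂y) = -(tan(x)^2 + 1)/(tan(y)^2 + 1) = -cos(y)^2/cos(x)^2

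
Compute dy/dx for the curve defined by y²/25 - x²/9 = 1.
Take d/dx of both sides. Since y is implicitly a function of x, the chain rule attaches a y' = dy/dx factor whenever we differentiate through y.

Set F(x, y) = (left side) − (right side), so the curve is F = 0. Differentiating each term of F:
  d/dx[-x^2/9] = -2x/9
  d/dx[y^2/25] = 2y·y'/25
  d/dx[-1] = 0

Collecting, the y'-free part is the partial derivative in x and the y' coefficient is the partial derivative in y:
  ∂F/∂x = -2x/9
  ∂F/∂y = 2y/25

so d/dx[F(x, y(x))] = ∂F/∂x + (∂F/∂y)·y' = 0. Rearranging,
  dy/dx = -(∂F/∂x)/(∂F/∂y) = -(-2x/9)/(2y/25) = 25x/(9y)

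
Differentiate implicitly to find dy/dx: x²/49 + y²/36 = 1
Apply d/dx to both sides, remembering that y depends on x. Each occurrence of y therefore brings in a y' = dy/dx via the chain rule.

With F(x, y) equal to the left-hand side minus the right, differentiate F term by term:
  d/dx[x^2/49] = 2x/49
  d/dx[y^2/36] = y·y'/18
  d/dx[-1] = 0
Adding these up, d/dx[F] = 0 becomes
  (2x/49) + (y/18)·y' = 0,
so isolating y',
  dy/dx = -(2x/49)/(y/18) = -36x/(49y)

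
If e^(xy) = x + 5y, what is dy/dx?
Apply d/dx to both sides, remembering that y depends on x. Each occurrence of y therefore brings in a y' = dy/dx via the chain rule.

With F(x, y) equal to the left-hand side minus the right, differentiate F term by term:
  d/dx[-x] = -1
  d/dx[-5y] = -5·y'
  d/dx[e^(xy)] = (x·y' + y)·e^(xy)
Adding these up, d/dx[F] = 0 becomes
  (y·e^(xy) - 1) + (x·e^(xy) - 5)·y' = 0,
so isolating y',
  dy/dx = -(y·e^(xy) - 1)/(x·e^(xy) - 5) = (-y·e^(xy) + 1)/(x·e^(xy) - 5)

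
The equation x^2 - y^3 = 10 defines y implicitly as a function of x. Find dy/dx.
Differentiate both sides with respect to x, treating y as y(x). By the chain rule, any term containing y contributes a factor of y' = dy/dx when we differentiate it.

Move every term to one side and write the relation as F(x, y) = 0. Term by term,
  d/dx[x^2] = 2x
  d/dx[-y^3] = -3y^2·y'
  d/dx[-10] = 0

The pieces without y' make up ∂F/∂x and the coefficient of y' is ∂F/∂y:
  ∂F/∂x = 2x,
  ∂F/∂y = -3y^2.

Since d/dx[F] = ∂F/∂x + (∂F/∂y)·y' = 0, solve for y':
  (∂F/∂y)·y' = -∂F/∂x
  dy/dx = -(∂F/∂x)/(∂F/∂y) = -(2x)/(-3y^2) = 2x/(3y^2)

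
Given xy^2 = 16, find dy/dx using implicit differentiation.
Apply d/dx to both sides, remembering that y depends on x. Each occurrence of y therefore brings in a y' = dy/dx via the chain rule.

With F(x, y) equal to the left-hand side minus the right, differentiate F term by term:
  d/dx[xy^2] = 2xy·y' + y^2
  d/dx[-16] = 0
Adding these up, d/dx[F] = 0 becomes
  (y^2) + (2xy)·y' = 0,
so isolating y',
  dy/dx = -(y^2)/(2xy) = -y/(2x)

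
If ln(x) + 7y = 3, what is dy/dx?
Take d/dx of both sides. Since y is implicitly a function of x, the chain rule attaches a y' = dy/dx factor whenever we differentiate through y.

Set F(x, y) = (left side) − (right side), so the curve is F = 0. Differentiating each term of F:
  d/dx[7y] = 7·y'
  d/dx[ln(x)] = 1/x
  d/dx[-3] = 0

Collecting, the y'-free part is the partial derivative in x and the y' coefficient is the partial derivative in y:
  ∂F/∂x = 1/x
  ∂F/∂y = 7

so d/dx[F(x, y(x))] = ∂F/∂x + (∂F/∂y)·y' = 0. Rearranging,
  dy/dx = -(∂F/∂x)/(∂F/∂y) = -(1/x)/(7) = -1/(7x)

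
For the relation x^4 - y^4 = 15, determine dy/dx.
Differentiate both sides with respect to x, treating y as y(x). By the chain rule, any term containing y contributes a factor of y' = dy/dx when we differentiate it.

Move every term to one side and write the relation as F(x, y) = 0. Term by term,
  d/dx[x^4] = 4x^3
  d/dx[-y^4] = -4y^3·y'
  d/dx[-15] = 0

The pieces without y' make up ∂F/∂x and the coefficient of y' is ∂F/∂y:
  ∂F/∂x = 4x^3,
  ∂F/∂y = -4y^3.

Since d/dx[F] = ∂F/∂x + (∂F/∂y)·y' = 0, solve for y':
  (∂F/∂y)·y' = -∂F/∂x
  dy/dx = -(∂F/∂x)/(∂F/∂y) = -(4x^3)/(-4y^3) = x^3/y^3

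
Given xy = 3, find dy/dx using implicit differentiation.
Take d/dx of both sides. Since y is implicitly a function of x, the chain rule attaches a y' = dy/dx factor whenever we differentiate through y.

Set F(x, y) = (left side) − (right side), so the curve is F = 0. Differentiating each term of F:
  d/dx[xy] = x·y' + y
  d/dx[-3] = 0

Collecting, the y'-free part is the partial derivative in x and the y' coefficient is the partial derivative in y:
  ∂F/∂x = y
  ∂F/∂y = x

so d/dx[F(x, y(x))] = ∂F/∂x + (∂F/∂y)·y' = 0. Rearranging,
  dy/dx = -(∂F/∂x)/(∂F/∂y) = -(y)/(x) = -y/x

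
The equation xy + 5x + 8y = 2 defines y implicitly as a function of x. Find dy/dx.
Differentiate the relation implicitly: treat y = y(x) and apply the chain rule, so every y-derivative picks up a y' = dy/dx factor.

With everything moved to the left-hand side, differentiate term by term:
  d/dx[xy] = x·y' + y
  d/dx[5x] = 5
  d/dx[8y] = 8·y'
  d/dx[-2] = 0

Separating the contributions that come from x directly and those that come through y:
  without y':      y + 5
  multiplying y':  x + 8

so (y + 5) + (x + 8)·y' = 0, and therefore
  dy/dx = -(y + 5)/(x + 8) = (-y - 5)/(x + 8)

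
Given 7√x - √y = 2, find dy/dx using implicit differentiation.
Differentiate both sides with respect to x, treating y as y(x). By the chain rule, any term containing y contributes a factor of y' = dy/dx when we differentiate it.

Move every term to one side and write the relation as F(x, y) = 0. Term by term,
  d/dx[7√(x)] = 7/(2√(x))
  d/dx[-√(y)] = -y'/(2√(y))
  d/dx[-2] = 0

The pieces without y' make up ∂F/∂x and the coefficient of y' is ∂F/∂y:
  ∂F/∂x = 7/(2√(x)),
  ∂F/∂y = -1/(2√(y)).

Since d/dx[F] = ∂F/∂x + (∂F/∂y)·y' = 0, solve for y':
  (∂F/∂y)·y' = -∂F/∂x
  dy/dx = -(∂F/∂x)/(∂F/∂y) = -(7/(2√(x)))/(-1/(2√(y))) = 7√(y)/√(x)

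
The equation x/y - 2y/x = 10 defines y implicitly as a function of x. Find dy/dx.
Differentiate both sides with respect to x, treating y as y(x). By the chain rule, any term containing y contributes a factor of y' = dy/dx when we differentiate it.

Move every term to one side and write the relation as F(x, y) = 0. Term by term,
  d/dx[x/y] = -x·y'/y^2 + 1/y
  d/dx[-2y/x] = -2·y'/x + 2y/x^2
  d/dx[-10] = 0

The pieces without y' make up ∂F/∂x and the coefficient of y' is ∂F/∂y:
  ∂F/∂x = 1/y + 2y/x^2,
  ∂F/∂y = -x/y^2 - 2/x.

Since d/dx[F] = ∂F/∂x + (∂F/∂y)·y' = 0, solve for y':
  (∂F/∂y)·y' = -∂F/∂x
  dy/dx = -(∂F/∂x)/(∂F/∂y) = -(1/y + 2y/x^2)/(-x/y^2 - 2/x)
        = -((x^2 + 2y^2)/(x^2y))/(-(x^2 + 2y^2)/(xy^2)) = y/x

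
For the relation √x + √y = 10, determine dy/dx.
Differentiate both sides with respect to x, treating y as y(x). By the chain rule, any term containing y contributes a factor of y' = dy/dx when we differentiate it.

Move every term to one side and write the relation as F(x, y) = 0. Term by term,
  d/dx[√(x)] = 1/(2√(x))
  d/dx[√(y)] = y'/(2√(y))
  d/dx[-10] = 0

The pieces without y' make up ∂F/∂x and the coefficient of y' is ∂F/∂y:
  ∂F/∂x = 1/(2√(x)),
  ∂F/∂y = 1/(2√(y)).

Since d/dx[F] = ∂F/∂x + (∂F/∂y)·y' = 0, solve for y':
  (∂F/∂y)·y' = -∂F/∂x
  dy/dx = -(∂F/∂x)/(∂F/∂y) = -(1/(2√(x)))/(1/(2√(y))) = -√(y)/√(x)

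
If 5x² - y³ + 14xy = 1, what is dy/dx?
Differentiate the relation implicitly: treat y = y(x) and apply the chain rule, so every y-derivative picks up a y' = dy/dx factor.

With everything moved to the left-hand side, differentiate term by term:
  d/dx[5x^2] = 10x
  d/dx[14xy] = 14x·y' + 14y
  d/dx[-y^3] = -3y^2·y'
  d/dx[-1] = 0

Separating the contributions that come from x directly and those that come through y:
  without y':      10x + 14y
  multiplying y':  14x - 3y^2

so (10x + 14y) + (14x - 3y^2)·y' = 0, and therefore
  dy/dx = -(10x + 14y)/(14x - 3y^2) = 2(-5x - 7y)/(14x - 3y^2)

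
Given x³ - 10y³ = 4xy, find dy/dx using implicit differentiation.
Take d/dx of both sides. Since y is implicitly a function of x, the chain rule attaches a y' = dy/dx factor whenever we differentiate through y.

Set F(x, y) = (left side) − (right side), so the curve is F = 0. Differentiating each term of F:
  d/dx[x^3] = 3x^2
  d/dx[-4xy] = -4x·y' - 4y
  d/dx[-10y^3] = -30y^2·y'

Collecting, the y'-free part is the partial derivative in x and the y' coefficient is the partial derivative in y:
  ∂F/∂x = 3x^2 - 4y
  ∂F/∂y = -4x - 30y^2

so d/dx[F(x, y(x))] = ∂F/∂x + (∂F/∂y)·y' = 0. Rearranging,
  dy/dx = -(∂F/∂x)/(∂F/∂y) = -(3x^2 - 4y)/(-4x - 30y^2) = (3x^2 - 4y)/(2(2x + 15y^2))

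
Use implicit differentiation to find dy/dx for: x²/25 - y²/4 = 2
Take d/dx of both sides. Since y is implicitly a function of x, the chain rule attaches a y' = dy/dx factor whenever we differentiate through y.

Set F(x, y) = (left side) − (right side), so the curve is F = 0. Differentiating each term of F:
  d/dx[x^2/25] = 2x/25
  d/dx[-y^2/4] = -y·y'/2
  d/dx[-2] = 0

Collecting, the y'-free part is the partial derivative in x and the y' coefficient is the partial derivative in y:
  ∂F/∂x = 2x/25
  ∂F/∂y = -y/2

so d/dx[F(x, y(x))] = ∂F/∂x + (∂F/∂y)·y' = 0. Rearranging,
  dy/dx = -(∂F/∂x)/(∂F/∂y) = -(2x/25)/(-y/2) = 4x/(25y)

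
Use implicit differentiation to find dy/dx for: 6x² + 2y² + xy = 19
Apply d/dx to both sides, remembering that y depends on x. Each occurrence of y therefore brings in a y' = dy/dx via the chain rule.

With F(x, y) equal to the left-hand side minus the right, differentiate F term by term:
  d/dx[6x^2] = 12x
  d/dx[xy] = x·y' + y
  d/dx[2y^2] = 4y·y'
  d/dx[-19] = 0
Adding these up, d/dx[F] = 0 becomes
  (12x + y) + (x + 4y)·y' = 0,
so isolating y',
  dy/dx = -(12x + y)/(x + 4y) = (-12x - y)/(x + 4y)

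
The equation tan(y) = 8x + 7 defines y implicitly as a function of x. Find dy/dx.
Differentiate both sides with respect to x, treating y as y(x). By the chain rule, any term containing y contributes a factor of y' = dy/dx when we differentiate it.

Move every term to one side and write the relation as F(x, y) = 0. Term by term,
  d/dx[-8x] = -8
  d/dx[tan(y)] = y'(tan(y)^2 + 1)
  d/dx[-7] = 0

The pieces without y' make up ∂F/∂x and the coefficient of y' is ∂F/∂y:
  ∂F/∂x = -8,
  ∂F/∂y = tan(y)^2 + 1.

Since d/dx[F] = ∂F/∂x + (∂F/∂y)·y' = 0, solve for y':
  (∂F/∂y)·y' = -∂F/∂x
  dy/dx = -(∂F/∂x)/(∂F/∂y) = -(-8)/(tan(y)^2 + 1) = 8cos(y)^2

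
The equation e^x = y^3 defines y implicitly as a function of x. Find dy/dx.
Differentiate the relation implicitly: treat y = y(x) and apply the chain rule, so every y-derivative picks up a y' = dy/dx factor.

With everything moved to the left-hand side, differentiate term by term:
  d/dx[-y^3] = -3y^2·y'
  d/dx[e^(x)] = e^(x)

Separating the contributions that come from x directly and those that come through y:
  without y':      e^(x)
  multiplying y':  -3y^2

so (e^(x)) + (-3y^2)·y' = 0, and therefore
  dy/dx = -(e^(x))/(-3y^2) = e^(x)/(3y^2)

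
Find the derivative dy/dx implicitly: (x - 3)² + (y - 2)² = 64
Apply d/dx to both sides, remembering that y depends on x. Each occurrence of y therefore brings in a y' = dy/dx via the chain rule.

With F(x, y) equal to the left-hand side minus the right, differentiate F term by term:
  d/dx[(x - 3)^2] = 2x - 6
  d/dx[(y - 2)^2] = 2·y'(y - 2)
  d/dx[-64] = 0
Adding these up, d/dx[F] = 0 becomes
  (2x - 6) + (2y - 4)·y' = 0,
so isolating y',
  dy/dx = -(2x - 6)/(2y - 4) = (3 - x)/(y - 2)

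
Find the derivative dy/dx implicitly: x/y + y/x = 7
Take d/dx of both sides. Since y is implicitly a function of x, the chain rule attaches a y' = dy/dx factor whenever we differentiate through y.

Set F(x, y) = (left side) − (right side), so the curve is F = 0. Differentiating each term of F:
  d/dx[x/y] = -x·y'/y^2 + 1/y
  d/dx[y/x] = y'/x - y/x^2
  d/dx[-7] = 0

Collecting, the y'-free part is the partial derivative in x and the y' coefficient is the partial derivative in y:
  ∂F/∂x = 1/y - y/x^2
  ∂F/∂y = -x/y^2 + 1/x

so d/dx[F(x, y(x))] = ∂F/∂x + (∂F/∂y)·y' = 0. Rearranging,
  dy/dx = -(∂F/∂x)/(∂F/∂y) = -(1/y - y/x^2)/(-x/y^2 + 1/x)
        = -((x - y)(x + y)/(x^2y))/(-(x - y)(x + y)/(xy^2)) = y/x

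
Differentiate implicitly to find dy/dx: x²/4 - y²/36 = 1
Apply d/dx to both sides, remembering that y depends on x. Each occurrence of y therefore brings in a y' = dy/dx via the chain rule.

With F(x, y) equal to the left-hand side minus the right, differentiate F term by term:
  d/dx[x^2/4] = x/2
  d/dx[-y^2/36] = -y·y'/18
  d/dx[-1] = 0
Adding these up, d/dx[F] = 0 becomes
  (x/2) + (-y/18)·y' = 0,
so isolating y',
  dy/dx = -(x/2)/(-y/18) = 9x/y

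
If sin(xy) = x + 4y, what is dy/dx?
Differentiate both sides with respect to x, treating y as y(x). By the chain rule, any term containing y contributes a factor of y' = dy/dx when we differentiate it.

Move every term to one side and write the relation as F(x, y) = 0. Term by term,
  d/dx[-x] = -1
  d/dx[-4y] = -4·y'
  d/dx[sin(xy)] = (x·y' + y)·cos(xy)

The pieces without y' make up ∂F/∂x and the coefficient of y' is ∂F/∂y:
  ∂F/∂x = y·cos(xy) - 1,
  ∂F/∂y = x·cos(xy) - 4.

Since d/dx[F] = ∂F/∂x + (∂F/∂y)·y' = 0, solve for y':
  (∂F/∂y)·y' = -∂F/∂x
  dy/dx = -(∂F/∂x)/(∂F/∂y) = -(y·cos(xy) - 1)/(x·cos(xy) - 4) = (-y·cos(xy) + 1)/(x·cos(xy) - 4)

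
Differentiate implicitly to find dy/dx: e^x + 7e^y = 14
Apply d/dx to both sides, remembering that y depends on x. Each occurrence of y therefore brings in a y' = dy/dx via the chain rule.

With F(x, y) equal to the left-hand side minus the right, differentiate F term by term:
  d/dx[e^(x)] = e^(x)
  d/dx[7e^(y)] = 7·y'·e^(y)
  d/dx[-14] = 0
Adding these up, d/dx[F] = 0 becomes
  (e^(x)) + (7e^(y))·y' = 0,
so isolating y',
  dy/dx = -(e^(x))/(7e^(y)) = -e^(x - y)/7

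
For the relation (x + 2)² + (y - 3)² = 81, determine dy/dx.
Take d/dx of both sides. Since y is implicitly a function of x, the chain rule attaches a y' = dy/dx factor whenever we differentiate through y.

Set F(x, y) = (left side) − (right side), so the curve is F = 0. Differentiating each term of F:
  d/dx[(x + 2)^2] = 2x + 4
  d/dx[(y - 3)^2] = 2·y'(y - 3)
  d/dx[-81] = 0

Collecting, the y'-free part is the partial derivative in x and the y' coefficient is the partial derivative in y:
  ∂F/∂x = 2x + 4
  ∂F/∂y = 2y - 6

so d/dx[F(x, y(x))] = ∂F/∂x + (∂F/∂y)·y' = 0. Rearranging,
  dy/dx = -(∂F/∂x)/(∂F/∂y) = -(2x + 4)/(2y - 6) = (-x - 2)/(y - 3)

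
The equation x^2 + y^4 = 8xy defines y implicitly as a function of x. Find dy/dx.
Differentiate both sides with respect to x, treating y as y(x). By the chain rule, any term containing y contributes a factor of y' = dy/dx when we differentiate it.

Move every term to one side and write the relation as F(x, y) = 0. Term by term,
  d/dx[x^2] = 2x
  d/dx[-8xy] = -8x·y' - 8y
  d/dx[y^4] = 4y^3·y'

The pieces without y' make up ∂F/∂x and the coefficient of y' is ∂F/∂y:
  ∂F/∂x = 2x - 8y,
  ∂F/∂y = -8x + 4y^3.

Since d/dx[F] = ∂F/∂x + (∂F/∂y)·y' = 0, solve for y':
  (∂F/∂y)·y' = -∂F/∂x
  dy/dx = -(∂F/∂x)/(∂F/∂y) = -(2x - 8y)/(-8x + 4y^3) = (x - 4y)/(2(2x - y^3))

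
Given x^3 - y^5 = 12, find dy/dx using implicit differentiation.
Differentiate both sides with respect to x, treating y as y(x). By the chain rule, any term containing y contributes a factor of y' = dy/dx when we differentiate it.

Move every term to one side and write the relation as F(x, y) = 0. Term by term,
  d/dx[x^3] = 3x^2
  d/dx[-y^5] = -5y^4·y'
  d/dx[-12] = 0

The pieces without y' make up ∂F/∂x and the coefficient of y' is ∂F/∂y:
  ∂F/∂x = 3x^2,
  ∂F/∂y = -5y^4.

Since d/dx[F] = ∂F/∂x + (∂F/∂y)·y' = 0, solve for y':
  (∂F/∂y)·y' = -∂F/∂x
  dy/dx = -(∂F/∂x)/(∂F/∂y) = -(3x^2)/(-5y^4) = 3x^2/(5y^4)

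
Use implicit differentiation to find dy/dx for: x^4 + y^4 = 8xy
Differentiate the relation implicitly: treat y = y(x) and apply the chain rule, so every y-derivative picks up a y' = dy/dx factor.

With everything moved to the left-hand side, differentiate term by term:
  d/dx[x^4] = 4x^3
  d/dx[-8xy] = -8x·y' - 8y
  d/dx[y^4] = 4y^3·y'

Separating the contributions that come from x directly and those that come through y:
  without y':      4x^3 - 8y
  multiplying y':  -8x + 4y^3

so (4x^3 - 8y) + (-8x + 4y^3)·y' = 0, and therefore
  dy/dx = -(4x^3 - 8y)/(-8x + 4y^3) = (x^3 - 2y)/(2x - y^3)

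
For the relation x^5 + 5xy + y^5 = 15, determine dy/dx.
Differentiate the relation implicitly: treat y = y(x) and apply the chain rule, so every y-derivative picks up a y' = dy/dx factor.

With everything moved to the left-hand side, differentiate term by term:
  d/dx[x^5] = 5x^4
  d/dx[5xy] = 5x·y' + 5y
  d/dx[y^5] = 5y^4·y'
  d/dx[-15] = 0

Separating the contributions that come from x directly and those that come through y:
  without y':      5x^4 + 5y
  multiplying y':  5x + 5y^4

so (5x^4 + 5y) + (5x + 5y^4)·y' = 0, and therefore
  dy/dx = -(5x^4 + 5y)/(5x + 5y^4) = (-x^4 - y)/(x + y^4)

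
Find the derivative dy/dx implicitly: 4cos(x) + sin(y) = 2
Take d/dx of both sides. Since y is implicitly a function of x, the chain rule attaches a y' = dy/dx factor whenever we differentiate through y.

Set F(x, y) = (left side) − (right side), so the curve is F = 0. Differentiating each term of F:
  d/dx[sin(y)] = y'·cos(y)
  d/dx[4cos(x)] = -4sin(x)
  d/dx[-2] = 0

Collecting, the y'-free part is the partial derivative in x and the y' coefficient is the partial derivative in y:
  ∂F/∂x = -4sin(x)
  ∂F/∂y = cos(y)

so d/dx[F(x, y(x))] = ∂F/∂x + (∂F/∂y)·y' = 0. Rearranging,
  dy/dx = -(∂F/∂x)/(∂F/∂y) = -(-4sin(x))/(cos(y)) = 4sin(x)/cos(y)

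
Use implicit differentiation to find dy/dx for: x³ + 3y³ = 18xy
Differentiate both sides with respect to x, treating y as y(x). By the chain rule, any term containing y contributes a factor of y' = dy/dx when we differentiate it.

Move every term to one side and write the relation as F(x, y) = 0. Term by term,
  d/dx[x^3] = 3x^2
  d/dx[-18xy] = -18x·y' - 18y
  d/dx[3y^3] = 9y^2·y'

The pieces without y' make up ∂F/∂x and the coefficient of y' is ∂F/∂y:
  ∂F/∂x = 3x^2 - 18y,
  ∂F/∂y = -18x + 9y^2.

Since d/dx[F] = ∂F/∂x + (∂F/∂y)·y' = 0, solve for y':
  (∂F/∂y)·y' = -∂F/∂x
  dy/dx = -(∂F/∂x)/(∂F/∂y) = -(3x^2 - 18y)/(-18x + 9y^2) = (x^2 - 6y)/(3(2x - y^2))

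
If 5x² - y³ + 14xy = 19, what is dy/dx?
Apply d/dx to both sides, remembering that y depends on x. Each occurrence of y therefore brings in a y' = dy/dx via the chain rule.

With F(x, y) equal to the left-hand side minus the right, differentiate F term by term:
  d/dx[5x^2] = 10x
  d/dx[14xy] = 14x·y' + 14y
  d/dx[-y^3] = -3y^2·y'
  d/dx[-19] = 0
Adding these up, d/dx[F] = 0 becomes
  (10x + 14y) + (14x - 3y^2)·y' = 0,
so isolating y',
  dy/dx = -(10x + 14y)/(14x - 3y^2) = 2(-5x - 7y)/(14x - 3y^2)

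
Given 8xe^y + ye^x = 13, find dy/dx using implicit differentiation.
Apply d/dx to both sides, remembering that y depends on x. Each occurrence of y therefore brings in a y' = dy/dx via the chain rule.

With F(x, y) equal to the left-hand side minus the right, differentiate F term by term:
  d/dx[8x·e^(y)] = 8x·y'·e^(y) + 8e^(y)
  d/dx[y·e^(x)] = y·e^(x) + y'·e^(x)
  d/dx[-13] = 0
Adding these up, d/dx[F] = 0 becomes
  (y·e^(x) + 8e^(y)) + (8x·e^(y) + e^(x))·y' = 0,
so isolating y',
  dy/dx = -(y·e^(x) + 8e^(y))/(8x·e^(y) + e^(x)) = (-y·e^(x) - 8e^(y))/(8x·e^(y) + e^(x))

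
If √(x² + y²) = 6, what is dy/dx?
Apply d/dx to both sides, remembering that y depends on x. Each occurrence of y therefore brings in a y' = dy/dx via the chain rule.

With F(x, y) equal to the left-hand side minus the right, differentiate F term by term:
  d/dx[√(x^2 + y^2)] = (x + y·y')/√(x^2 + y^2)
  d/dx[-6] = 0
Adding these up, d/dx[F] = 0 becomes
  (x/√(x^2 + y^2)) + (y/√(x^2 + y^2))·y' = 0,
so isolating y',
  dy/dx = -(x/√(x^2 + y^2))/(y/√(x^2 + y^2)) = -x/y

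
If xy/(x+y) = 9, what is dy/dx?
Take d/dx of both sides. Since y is implicitly a function of x, the chain rule attaches a y' = dy/dx factor whenever we differentiate through y.

Set F(x, y) = (left side) − (right side), so the curve is F = 0. Differentiating each term of F:
  d/dx[xy/(x + y)] = xy(-y' - 1)/(x + y)^2 + x·y'/(x + y) + y/(x + y)
  d/dx[-9] = 0

Collecting, the y'-free part is the partial derivative in x and the y' coefficient is the partial derivative in y:
  ∂F/∂x = -xy/(x + y)^2 + y/(x + y)
  ∂F/∂y = -xy/(x + y)^2 + x/(x + y)

so d/dx[F(x, y(x))] = ∂F/∂x + (∂F/∂y)·y' = 0. Rearranging,
  dy/dx = -(∂F/∂x)/(∂F/∂y) = -(-xy/(x + y)^2 + y/(x + y))/(-xy/(x + y)^2 + x/(x + y))
        = -(y^2/(x + y)^2)/(x^2/(x + y)^2) = -y^2/x^2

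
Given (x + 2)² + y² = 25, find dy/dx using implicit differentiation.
Take d/dx of both sides. Since y is implicitly a function of x, the chain rule attaches a y' = dy/dx factor whenever we differentiate through y.

Set F(x, y) = (left side) − (right side), so the curve is F = 0. Differentiating each term of F:
  d/dx[y^2] = 2y·y'
  d/dx[(x + 2)^2] = 2x + 4
  d/dx[-25] = 0

Collecting, the y'-free part is the partial derivative in x and the y' coefficient is the partial derivative in y:
  ∂F/∂x = 2x + 4
  ∂F/∂y = 2y

so d/dx[F(x, y(x))] = ∂F/∂x + (∂F/∂y)·y' = 0. Rearranging,
  dy/dx = -(∂F/∂x)/(∂F/∂y) = -(2x + 4)/(2y) = (-x - 2)/y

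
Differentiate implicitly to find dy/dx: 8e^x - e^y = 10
Differentiate the relation implicitly: treat y = y(x) and apply the chain rule, so every y-derivative picks up a y' = dy/dx factor.

With everything moved to the left-hand side, differentiate term by term:
  d/dx[8e^(x)] = 8e^(x)
  d/dx[-e^(y)] = -y'·e^(y)
  d/dx[-10] = 0

Separating the contributions that come from x directly and those that come through y:
  without y':      8e^(x)
  multiplying y':  -e^(y)

so (8e^(x)) + (-e^(y))·y' = 0, and therefore
  dy/dx = -(8e^(x))/(-e^(y)) = 8e^(x - y)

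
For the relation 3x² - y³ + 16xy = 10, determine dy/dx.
Differentiate both sides with respect to x, treating y as y(x). By the chain rule, any term containing y contributes a factor of y' = dy/dx when we differentiate it.

Move every term to one side and write the relation as F(x, y) = 0. Term by term,
  d/dx[3x^2] = 6x
  d/dx[16xy] = 16x·y' + 16y
  d/dx[-y^3] = -3y^2·y'
  d/dx[-10] = 0

The pieces without y' make up ∂F/∂x and the coefficient of y' is ∂F/∂y:
  ∂F/∂x = 6x + 16y,
  ∂F/∂y = 16x - 3y^2.

Since d/dx[F] = ∂F/∂x + (∂F/∂y)·y' = 0, solve for y':
  (∂F/∂y)·y' = -∂F/∂x
  dy/dx = -(∂F/∂x)/(∂F/∂y) = -(6x + 16y)/(16x - 3y^2) = 2(-3x - 8y)/(16x - 3y^2)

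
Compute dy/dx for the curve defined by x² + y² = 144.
Apply d/dx to both sides, remembering that y depends on x. Each occurrence of y therefore brings in a y' = dy/dx via the chain rule.

With F(x, y) equal to the left-hand side minus the right, differentiate F term by term:
  d/dx[x^2] = 2x
  d/dx[y^2] = 2y·y'
  d/dx[-144] = 0
Adding these up, d/dx[F] = 0 becomes
  (2x) + (2y)·y' = 0,
so isolating y',
  dy/dx = -(2x)/(2y) = -x/y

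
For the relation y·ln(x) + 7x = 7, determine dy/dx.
Apply d/dx to both sides, remembering that y depends on x. Each occurrence of y therefore brings in a y' = dy/dx via the chain rule.

With F(x, y) equal to the left-hand side minus the right, differentiate F term by term:
  d/dx[7x] = 7
  d/dx[y·ln(x)] = y'·ln(x) + y/x
  d/dx[-7] = 0
Adding these up, d/dx[F] = 0 becomes
  (7 + y/x) + (ln(x))·y' = 0,
so isolating y',
  dy/dx = -(7 + y/x)/(ln(x))
        = -((7x + y)/x)/(ln(x)) = (-7x - y)/(x·ln(x))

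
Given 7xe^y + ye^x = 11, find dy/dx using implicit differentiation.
Take d/dx of both sides. Since y is implicitly a function of x, the chain rule attaches a y' = dy/dx factor whenever we differentiate through y.

Set F(x, y) = (left side) − (right side), so the curve is F = 0. Differentiating each term of F:
  d/dx[7x·e^(y)] = 7x·y'·e^(y) + 7e^(y)
  d/dx[y·e^(x)] = y·e^(x) + y'·e^(x)
  d/dx[-11] = 0

Collecting, the y'-free part is the partial derivative in x and the y' coefficient is the partial derivative in y:
  ∂F/∂x = y·e^(x) + 7e^(y)
  ∂F/∂y = 7x·e^(y) + e^(x)

so d/dx[F(x, y(x))] = ∂F/∂x + (∂F/∂y)·y' = 0. Rearranging,
  dy/dx = -(∂F/∂x)/(∂F/∂y) = -(y·e^(x) + 7e^(y))/(7x·e^(y) + e^(x)) = (-y·e^(x) - 7e^(y))/(7x·e^(y) + e^(x))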